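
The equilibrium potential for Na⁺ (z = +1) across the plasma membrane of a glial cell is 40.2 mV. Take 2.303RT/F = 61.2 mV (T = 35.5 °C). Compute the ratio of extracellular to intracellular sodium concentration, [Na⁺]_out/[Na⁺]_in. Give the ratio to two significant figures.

4.5

log₁₀([out]/[in]) = E·z/(61.2) = 40.2 × 1 / 61.2 = 0.6569
[out]/[in] = 10^(0.6569) = 4.538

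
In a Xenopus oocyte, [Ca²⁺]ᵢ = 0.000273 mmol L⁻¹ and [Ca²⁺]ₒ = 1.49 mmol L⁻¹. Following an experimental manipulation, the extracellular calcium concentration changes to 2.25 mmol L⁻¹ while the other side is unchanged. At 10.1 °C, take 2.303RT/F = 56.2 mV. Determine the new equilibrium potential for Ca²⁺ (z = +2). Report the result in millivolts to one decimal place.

110.0 mV

After the shift: [Ca²⁺]_out = 2.25, [Ca²⁺]_in = 0.000273 mmol L⁻¹.
E_new = (56.2/2)·log₁₀(2.25/0.000273) = 28.10 · (3.9160) = 110.04 mV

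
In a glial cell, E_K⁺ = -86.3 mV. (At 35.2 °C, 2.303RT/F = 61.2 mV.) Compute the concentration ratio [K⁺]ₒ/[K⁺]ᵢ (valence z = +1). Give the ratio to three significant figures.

log₁₀([out]/[in]) = E·z/(61.2) = -86.3 × 1 / 61.2 = -1.4101
[out]/[in] = 10^(-1.4101) = 0.03889

0.0389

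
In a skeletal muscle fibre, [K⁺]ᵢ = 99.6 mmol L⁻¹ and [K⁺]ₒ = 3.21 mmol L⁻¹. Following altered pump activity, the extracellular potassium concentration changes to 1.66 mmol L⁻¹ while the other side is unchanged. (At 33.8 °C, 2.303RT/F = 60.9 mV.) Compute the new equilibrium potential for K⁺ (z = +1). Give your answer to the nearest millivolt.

After the shift: [K⁺]_out = 1.66, [K⁺]_in = 99.6 mmol L⁻¹.
E_new = (60.9/1)·log₁₀(1.66/99.6) = 60.90 · (-1.7782) = -108.29 mV

-108 mV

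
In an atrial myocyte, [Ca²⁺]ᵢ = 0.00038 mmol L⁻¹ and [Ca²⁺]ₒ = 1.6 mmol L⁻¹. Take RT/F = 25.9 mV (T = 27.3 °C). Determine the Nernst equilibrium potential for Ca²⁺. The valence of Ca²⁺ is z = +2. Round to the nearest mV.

108 mV

E = (25.9/z) · ln([Ca²⁺]_out/[Ca²⁺]_in) with z = +2.
= (25.9/2) · ln(1.6/0.00038) = 12.95 · ln(4211)
= 12.95 · (8.3453) = 108.07 mV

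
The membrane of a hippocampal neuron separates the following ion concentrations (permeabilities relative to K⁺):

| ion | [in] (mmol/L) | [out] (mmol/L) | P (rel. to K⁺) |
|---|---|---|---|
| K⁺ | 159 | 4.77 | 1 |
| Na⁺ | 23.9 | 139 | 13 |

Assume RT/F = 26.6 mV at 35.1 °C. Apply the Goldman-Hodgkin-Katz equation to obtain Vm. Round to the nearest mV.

Vm = 26.6 · ln[(Σ P·[cation]ₒ + Σ P·[anion]ᵢ) / (Σ P·[cation]ᵢ + Σ P·[anion]ₒ)]
Numerator = 1×4.77 + 13×139 = 1812
Denominator = 1×159 + 13×23.9 = 469.7
Vm = 26.6 · ln(3.8573) = 26.6 × (1.3500) = 35.91 mV

36 mV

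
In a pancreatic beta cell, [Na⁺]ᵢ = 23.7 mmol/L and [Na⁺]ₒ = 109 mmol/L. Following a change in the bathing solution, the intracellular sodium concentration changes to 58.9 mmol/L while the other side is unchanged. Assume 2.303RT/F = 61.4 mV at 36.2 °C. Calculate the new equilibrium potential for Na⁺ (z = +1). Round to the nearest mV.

16 mV

After the shift: [Na⁺]_out = 109, [Na⁺]_in = 58.9 mmol/L.
E_new = (61.4/1)·log₁₀(109/58.9) = 61.40 · (0.2673) = 16.41 mV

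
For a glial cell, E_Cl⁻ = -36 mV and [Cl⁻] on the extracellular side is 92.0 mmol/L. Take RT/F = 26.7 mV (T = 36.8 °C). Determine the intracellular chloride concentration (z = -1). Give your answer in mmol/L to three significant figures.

23.9 mmol/L

Nernst: E = (26.7/-1) · ln([out]/[in]), so ln([out]/[in]) = -36.0 × -1 / 26.7 = 1.3483.
[out]/[in] = e^(1.3483) = 3.851.
[in] = 92.0 / 3.851 = 23.89 mmol/L.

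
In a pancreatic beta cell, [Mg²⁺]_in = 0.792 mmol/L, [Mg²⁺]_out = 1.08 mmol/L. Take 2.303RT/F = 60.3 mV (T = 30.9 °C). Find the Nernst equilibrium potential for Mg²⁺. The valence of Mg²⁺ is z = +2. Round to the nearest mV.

4 mV

E = (60.3/z) · log₁₀([Mg²⁺]_out/[Mg²⁺]_in) with z = +2.
= (60.3/2) · log₁₀(1.08/0.792) = 30.15 · log₁₀(1.364)
= 30.15 · (0.1347) = 4.06 mV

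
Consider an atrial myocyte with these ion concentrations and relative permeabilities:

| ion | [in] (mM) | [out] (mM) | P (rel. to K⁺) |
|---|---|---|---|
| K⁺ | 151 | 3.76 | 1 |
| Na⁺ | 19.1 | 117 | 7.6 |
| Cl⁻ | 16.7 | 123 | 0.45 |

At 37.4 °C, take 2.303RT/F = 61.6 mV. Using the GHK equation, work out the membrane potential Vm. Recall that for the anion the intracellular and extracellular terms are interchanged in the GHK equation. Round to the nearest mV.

25 mV

Vm = 61.6 · log₁₀[(Σ P·[cation]ₒ + Σ P·[anion]ᵢ) / (Σ P·[cation]ᵢ + Σ P·[anion]ₒ)]
Numerator = 1×3.76 + 7.6×117 + 0.45×16.7 = 900.5
Denominator = 1×151 + 7.6×19.1 + 0.45×123 = 351.5
Vm = 61.6 · log₁₀(2.5617) = 61.6 × (0.4085) = 25.17 mV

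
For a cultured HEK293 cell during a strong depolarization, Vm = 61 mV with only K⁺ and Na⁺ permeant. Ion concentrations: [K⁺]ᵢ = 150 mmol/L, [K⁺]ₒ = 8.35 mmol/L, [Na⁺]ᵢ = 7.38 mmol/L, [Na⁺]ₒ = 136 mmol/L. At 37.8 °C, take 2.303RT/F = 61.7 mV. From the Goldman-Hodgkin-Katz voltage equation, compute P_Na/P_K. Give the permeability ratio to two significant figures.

23

Let α = P_Na/P_K. GHK: Vm = 61.7·log₁₀[(Kₒ + α·Naₒ)/(Kᵢ + α·Naᵢ)].
10^(Vm/61.7) = 10^(61.0/61.7) = 9.7421
So 9.7421·(Kᵢ + α·Naᵢ) = Kₒ + α·Naₒ → α = (9.7421·150.0 − 8.35) / (136.0 − 9.7421·7.38)
α = (1461 − 8.35) / (136.0 − 71.9) = 1453/64.1 = 22.67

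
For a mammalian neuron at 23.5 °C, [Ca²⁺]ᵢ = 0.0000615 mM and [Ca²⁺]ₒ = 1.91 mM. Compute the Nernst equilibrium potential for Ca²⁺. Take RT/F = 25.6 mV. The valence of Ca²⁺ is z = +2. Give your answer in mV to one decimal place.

132.4 mV

E = (25.6/z) · ln([Ca²⁺]_out/[Ca²⁺]_in) with z = +2.
= (25.6/2) · ln(1.91/0.0000615) = 12.80 · ln(3.106e+04)
= 12.80 · (10.3436) = 132.40 mV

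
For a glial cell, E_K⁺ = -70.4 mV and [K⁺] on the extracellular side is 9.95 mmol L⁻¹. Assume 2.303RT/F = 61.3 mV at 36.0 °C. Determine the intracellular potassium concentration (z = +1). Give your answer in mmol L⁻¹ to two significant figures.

140 mmol L⁻¹

Nernst: E = (61.3/1) · log₁₀([out]/[in]), so log₁₀([out]/[in]) = -70.4 × 1 / 61.3 = -1.1485.
[out]/[in] = 10^(-1.1485) = 0.07105.
[in] = 9.95 / 0.07105 = 140 mmol L⁻¹.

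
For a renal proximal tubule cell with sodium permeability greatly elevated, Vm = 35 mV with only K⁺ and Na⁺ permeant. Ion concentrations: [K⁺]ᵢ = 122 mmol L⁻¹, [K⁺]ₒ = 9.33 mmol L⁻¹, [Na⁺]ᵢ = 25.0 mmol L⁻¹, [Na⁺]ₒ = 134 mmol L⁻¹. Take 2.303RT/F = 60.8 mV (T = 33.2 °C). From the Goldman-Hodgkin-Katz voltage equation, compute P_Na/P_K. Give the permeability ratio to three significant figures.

11.3

Let α = P_Na/P_K. GHK: Vm = 60.8·log₁₀[(Kₒ + α·Naₒ)/(Kᵢ + α·Naᵢ)].
10^(Vm/60.8) = 10^(35.0/60.8) = 3.7641
So 3.7641·(Kᵢ + α·Naᵢ) = Kₒ + α·Naₒ → α = (3.7641·122.0 − 9.33) / (134.0 − 3.7641·25.0)
α = (459.2 − 9.33) / (134.0 − 94.1) = 449.9/39.9 = 11.28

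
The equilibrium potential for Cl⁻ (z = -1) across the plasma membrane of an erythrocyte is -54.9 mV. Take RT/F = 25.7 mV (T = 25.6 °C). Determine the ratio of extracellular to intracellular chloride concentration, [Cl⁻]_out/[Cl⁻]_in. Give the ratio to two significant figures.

8.5

ln([out]/[in]) = E·z/(25.7) = -54.9 × -1 / 25.7 = 2.1362
[out]/[in] = e^(2.1362) = 8.467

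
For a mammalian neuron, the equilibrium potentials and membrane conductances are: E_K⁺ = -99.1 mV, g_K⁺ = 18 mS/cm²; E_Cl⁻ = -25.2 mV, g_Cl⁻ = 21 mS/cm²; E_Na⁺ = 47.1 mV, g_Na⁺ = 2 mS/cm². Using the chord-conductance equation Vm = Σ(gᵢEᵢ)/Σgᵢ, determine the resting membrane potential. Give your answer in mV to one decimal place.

-54.1 mV

Σ gᵢEᵢ = 18·(-99.1) + 21·(-25.2) + 2·(47.1) = -2218.80
Σ gᵢ = 18 + 21 + 2 = 41
Vm = -2218.80 / 41 = -54.12 mV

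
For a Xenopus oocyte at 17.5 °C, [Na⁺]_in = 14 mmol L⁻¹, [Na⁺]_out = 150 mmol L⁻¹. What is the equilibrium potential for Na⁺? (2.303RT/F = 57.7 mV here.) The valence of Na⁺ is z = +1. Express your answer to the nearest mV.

E = (57.7/z) · log₁₀([Na⁺]_out/[Na⁺]_in) with z = +1.
= (57.7/1) · log₁₀(150/14) = 57.70 · log₁₀(10.71)
= 57.70 · (1.0300) = 59.43 mV

59 mV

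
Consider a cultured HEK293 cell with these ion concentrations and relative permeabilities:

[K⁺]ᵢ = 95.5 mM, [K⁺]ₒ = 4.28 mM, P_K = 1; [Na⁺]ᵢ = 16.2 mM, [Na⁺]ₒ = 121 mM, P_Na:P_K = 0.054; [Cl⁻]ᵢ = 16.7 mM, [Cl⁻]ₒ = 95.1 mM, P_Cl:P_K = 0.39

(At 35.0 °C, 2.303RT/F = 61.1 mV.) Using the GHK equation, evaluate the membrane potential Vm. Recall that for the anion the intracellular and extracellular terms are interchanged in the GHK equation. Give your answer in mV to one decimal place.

-54.2 mV

Vm = 61.1 · log₁₀[(Σ P·[cation]ₒ + Σ P·[anion]ᵢ) / (Σ P·[cation]ᵢ + Σ P·[anion]ₒ)]
Numerator = 1×4.28 + 0.054×121 + 0.39×16.7 = 17.33
Denominator = 1×95.5 + 0.054×16.2 + 0.39×95.1 = 133.5
Vm = 61.1 · log₁₀(0.12983) = 61.1 × (-0.8866) = -54.17 mV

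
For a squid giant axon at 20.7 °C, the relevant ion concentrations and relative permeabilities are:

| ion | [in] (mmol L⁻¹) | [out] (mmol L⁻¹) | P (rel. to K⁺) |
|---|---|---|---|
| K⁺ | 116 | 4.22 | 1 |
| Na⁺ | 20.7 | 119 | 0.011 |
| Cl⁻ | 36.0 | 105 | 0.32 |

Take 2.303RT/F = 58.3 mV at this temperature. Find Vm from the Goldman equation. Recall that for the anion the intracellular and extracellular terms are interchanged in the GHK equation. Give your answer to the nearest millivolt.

-55 mV

Vm = 58.3 · log₁₀[(Σ P·[cation]ₒ + Σ P·[anion]ᵢ) / (Σ P·[cation]ᵢ + Σ P·[anion]ₒ)]
Numerator = 1×4.22 + 0.011×119 + 0.32×36.0 = 17.05
Denominator = 1×116 + 0.011×20.7 + 0.32×105 = 149.8
Vm = 58.3 · log₁₀(0.11379) = 58.3 × (-0.9439) = -55.03 mV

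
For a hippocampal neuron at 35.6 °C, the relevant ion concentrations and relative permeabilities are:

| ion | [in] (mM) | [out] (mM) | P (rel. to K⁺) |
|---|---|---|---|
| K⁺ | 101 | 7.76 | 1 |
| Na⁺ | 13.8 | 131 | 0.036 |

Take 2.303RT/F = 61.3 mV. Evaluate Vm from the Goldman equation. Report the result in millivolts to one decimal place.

Vm = 61.3 · log₁₀[(Σ P·[cation]ₒ + Σ P·[anion]ᵢ) / (Σ P·[cation]ᵢ + Σ P·[anion]ₒ)]
Numerator = 1×7.76 + 0.036×131 = 12.48
Denominator = 1×101 + 0.036×13.8 = 101.5
Vm = 61.3 · log₁₀(0.12292) = 61.3 × (-0.9104) = -55.81 mV

-55.8 mV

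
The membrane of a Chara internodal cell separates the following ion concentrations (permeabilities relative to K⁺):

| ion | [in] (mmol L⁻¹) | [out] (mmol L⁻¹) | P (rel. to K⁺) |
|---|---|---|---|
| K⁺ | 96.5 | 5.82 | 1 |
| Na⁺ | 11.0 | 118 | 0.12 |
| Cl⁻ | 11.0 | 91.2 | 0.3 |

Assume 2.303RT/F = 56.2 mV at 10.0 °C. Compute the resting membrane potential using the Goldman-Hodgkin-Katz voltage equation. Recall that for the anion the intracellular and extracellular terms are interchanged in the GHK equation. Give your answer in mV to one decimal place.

-41.1 mV

Vm = 56.2 · log₁₀[(Σ P·[cation]ₒ + Σ P·[anion]ᵢ) / (Σ P·[cation]ᵢ + Σ P·[anion]ₒ)]
Numerator = 1×5.82 + 0.12×118 + 0.3×11.0 = 23.28
Denominator = 1×96.5 + 0.12×11.0 + 0.3×91.2 = 125.2
Vm = 56.2 · log₁₀(0.18597) = 56.2 × (-0.7306) = -41.06 mV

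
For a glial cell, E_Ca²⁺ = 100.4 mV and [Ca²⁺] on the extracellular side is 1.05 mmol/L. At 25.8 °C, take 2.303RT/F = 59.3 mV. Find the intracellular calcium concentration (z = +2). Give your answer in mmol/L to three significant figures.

Nernst: E = (59.3/2) · log₁₀([out]/[in]), so log₁₀([out]/[in]) = 100.4 × 2 / 59.3 = 3.3862.
[out]/[in] = 10^(3.3862) = 2433.
[in] = 1.05 / 2433 = 0.0004315 mmol/L.

0.000432 mmol/L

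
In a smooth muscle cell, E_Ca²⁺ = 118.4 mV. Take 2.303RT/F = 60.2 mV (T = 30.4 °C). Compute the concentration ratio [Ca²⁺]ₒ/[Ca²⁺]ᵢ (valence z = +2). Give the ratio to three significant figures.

log₁₀([out]/[in]) = E·z/(60.2) = 118.4 × 2 / 60.2 = 3.9336
[out]/[in] = 10^(3.9336) = 8581

8580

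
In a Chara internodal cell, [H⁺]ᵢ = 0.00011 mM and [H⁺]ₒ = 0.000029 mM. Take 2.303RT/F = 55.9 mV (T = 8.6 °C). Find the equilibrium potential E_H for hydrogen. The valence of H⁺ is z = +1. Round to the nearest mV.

-32 mV

E = (55.9/z) · log₁₀([H⁺]_out/[H⁺]_in) with z = +1.
= (55.9/1) · log₁₀(0.000029/0.00011) = 55.90 · log₁₀(0.2636)
= 55.90 · (-0.5790) = -32.37 mV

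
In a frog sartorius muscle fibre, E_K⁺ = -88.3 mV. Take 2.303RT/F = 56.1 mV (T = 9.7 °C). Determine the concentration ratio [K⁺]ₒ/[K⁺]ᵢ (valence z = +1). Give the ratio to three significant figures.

0.0267

log₁₀([out]/[in]) = E·z/(56.1) = -88.3 × 1 / 56.1 = -1.5740
[out]/[in] = 10^(-1.5740) = 0.02667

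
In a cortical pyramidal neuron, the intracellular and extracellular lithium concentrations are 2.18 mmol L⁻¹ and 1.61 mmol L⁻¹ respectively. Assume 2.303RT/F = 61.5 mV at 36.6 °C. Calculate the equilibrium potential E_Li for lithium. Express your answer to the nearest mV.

E = (61.5/z) · log₁₀([Li⁺]_out/[Li⁺]_in) with z = +1.
= (61.5/1) · log₁₀(1.61/2.18) = 61.50 · log₁₀(0.7385)
= 61.50 · (-0.1316) = -8.10 mV

-8 mV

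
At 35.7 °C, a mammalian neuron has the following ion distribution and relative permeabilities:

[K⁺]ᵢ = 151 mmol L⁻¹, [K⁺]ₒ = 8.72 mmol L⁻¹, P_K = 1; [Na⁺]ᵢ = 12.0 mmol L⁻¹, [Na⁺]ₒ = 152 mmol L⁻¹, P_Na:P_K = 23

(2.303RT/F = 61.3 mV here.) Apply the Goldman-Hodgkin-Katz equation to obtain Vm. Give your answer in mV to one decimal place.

Vm = 61.3 · log₁₀[(Σ P·[cation]ₒ + Σ P·[anion]ᵢ) / (Σ P·[cation]ᵢ + Σ P·[anion]ₒ)]
Numerator = 1×8.72 + 23×152 = 3505
Denominator = 1×151 + 23×12.0 = 427
Vm = 61.3 · log₁₀(8.2078) = 61.3 × (0.9142) = 56.04 mV

56.0 mV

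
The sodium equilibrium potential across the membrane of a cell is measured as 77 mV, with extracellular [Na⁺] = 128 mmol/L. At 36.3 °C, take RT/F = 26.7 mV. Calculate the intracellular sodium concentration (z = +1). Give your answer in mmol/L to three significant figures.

7.16 mmol/L

Nernst: E = (26.7/1) · ln([out]/[in]), so ln([out]/[in]) = 77.0 × 1 / 26.7 = 2.8839.
[out]/[in] = e^(2.8839) = 17.88.
[in] = 128 / 17.88 = 7.157 mmol/L.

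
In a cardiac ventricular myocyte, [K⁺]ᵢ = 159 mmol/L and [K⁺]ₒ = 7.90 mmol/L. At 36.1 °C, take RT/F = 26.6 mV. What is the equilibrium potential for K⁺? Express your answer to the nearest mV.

-80 mV

E = (26.6/z) · ln([K⁺]_out/[K⁺]_in) with z = +1.
= (26.6/1) · ln(7.90/159) = 26.60 · ln(0.04969)
= 26.60 · (-3.0020) = -79.85 mV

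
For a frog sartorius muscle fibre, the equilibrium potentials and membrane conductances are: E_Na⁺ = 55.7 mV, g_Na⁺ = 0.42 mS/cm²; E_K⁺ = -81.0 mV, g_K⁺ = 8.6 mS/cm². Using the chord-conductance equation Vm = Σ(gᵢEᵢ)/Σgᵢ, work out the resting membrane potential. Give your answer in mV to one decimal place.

Σ gᵢEᵢ = 0.42·(55.7) + 8.6·(-81.0) = -673.21
Σ gᵢ = 0.42 + 8.6 = 9.02
Vm = -673.21 / 9.02 = -74.63 mV

-74.6 mV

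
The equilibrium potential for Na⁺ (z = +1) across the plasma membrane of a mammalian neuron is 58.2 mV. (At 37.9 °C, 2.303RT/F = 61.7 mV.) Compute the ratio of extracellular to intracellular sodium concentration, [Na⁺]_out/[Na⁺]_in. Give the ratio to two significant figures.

8.8

log₁₀([out]/[in]) = E·z/(61.7) = 58.2 × 1 / 61.7 = 0.9433
[out]/[in] = 10^(0.9433) = 8.776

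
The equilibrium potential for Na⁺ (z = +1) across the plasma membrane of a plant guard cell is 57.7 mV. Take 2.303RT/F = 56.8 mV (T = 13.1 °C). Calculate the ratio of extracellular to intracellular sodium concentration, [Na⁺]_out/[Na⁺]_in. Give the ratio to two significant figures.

10

log₁₀([out]/[in]) = E·z/(56.8) = 57.7 × 1 / 56.8 = 1.0158
[out]/[in] = 10^(1.0158) = 10.37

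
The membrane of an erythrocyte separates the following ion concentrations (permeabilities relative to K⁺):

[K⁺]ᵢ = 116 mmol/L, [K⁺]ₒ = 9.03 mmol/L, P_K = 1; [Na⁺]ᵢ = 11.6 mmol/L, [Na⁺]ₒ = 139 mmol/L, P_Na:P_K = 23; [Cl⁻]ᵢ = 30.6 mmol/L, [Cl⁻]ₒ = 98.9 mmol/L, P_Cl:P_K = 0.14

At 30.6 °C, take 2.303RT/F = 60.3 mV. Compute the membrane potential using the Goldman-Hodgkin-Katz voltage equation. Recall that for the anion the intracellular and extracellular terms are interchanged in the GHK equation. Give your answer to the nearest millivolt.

Vm = 60.3 · log₁₀[(Σ P·[cation]ₒ + Σ P·[anion]ᵢ) / (Σ P·[cation]ᵢ + Σ P·[anion]ₒ)]
Numerator = 1×9.03 + 23×139 + 0.14×30.6 = 3210
Denominator = 1×116 + 23×11.6 + 0.14×98.9 = 396.6
Vm = 60.3 · log₁₀(8.0937) = 60.3 × (0.9081) = 54.76 mV

55 mV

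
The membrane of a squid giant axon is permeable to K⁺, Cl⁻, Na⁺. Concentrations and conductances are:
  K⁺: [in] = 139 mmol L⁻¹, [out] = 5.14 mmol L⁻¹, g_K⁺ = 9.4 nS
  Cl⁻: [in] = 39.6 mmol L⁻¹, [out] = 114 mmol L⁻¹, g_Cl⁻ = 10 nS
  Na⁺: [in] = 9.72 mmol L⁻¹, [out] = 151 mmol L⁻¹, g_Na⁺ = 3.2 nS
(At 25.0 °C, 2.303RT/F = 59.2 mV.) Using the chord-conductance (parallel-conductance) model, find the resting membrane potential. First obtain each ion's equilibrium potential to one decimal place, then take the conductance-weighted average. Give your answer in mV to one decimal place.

-37.3 mV

E_K⁺ = (59.2/1)·log₁₀(5.14/139) = -84.8 mV
E_Cl⁻ = (59.2/-1)·log₁₀(114/39.6) = -27.2 mV
E_Na⁺ = (59.2/1)·log₁₀(151/9.72) = 70.5 mV
Vm = (Σ gᵢEᵢ)/(Σ gᵢ) = (9.4·-84.8 + 10·-27.2 + 3.2·70.5) / (9.4 + 10 + 3.2)
= -843.52 / 22.6 = -37.32 mV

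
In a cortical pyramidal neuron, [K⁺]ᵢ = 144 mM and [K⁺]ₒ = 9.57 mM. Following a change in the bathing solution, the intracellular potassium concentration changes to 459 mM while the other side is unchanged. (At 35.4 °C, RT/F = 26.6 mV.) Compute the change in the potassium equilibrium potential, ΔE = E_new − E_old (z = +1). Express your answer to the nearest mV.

E_old = (26.6/1)·ln(9.57/144) = -72.12 mV
E_new = (26.6/1)·ln(9.57/459) = -102.95 mV
ΔE = -102.95 − (-72.12) = -30.84 mV

-31 mV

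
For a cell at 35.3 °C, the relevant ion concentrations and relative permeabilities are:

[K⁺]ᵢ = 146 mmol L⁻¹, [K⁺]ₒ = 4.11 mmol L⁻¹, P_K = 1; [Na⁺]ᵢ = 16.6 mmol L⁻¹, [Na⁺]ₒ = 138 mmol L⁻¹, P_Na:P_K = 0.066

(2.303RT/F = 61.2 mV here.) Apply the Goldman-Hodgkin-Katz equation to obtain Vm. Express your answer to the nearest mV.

-64 mV

Vm = 61.2 · log₁₀[(Σ P·[cation]ₒ + Σ P·[anion]ᵢ) / (Σ P·[cation]ᵢ + Σ P·[anion]ₒ)]
Numerator = 1×4.11 + 0.066×138 = 13.22
Denominator = 1×146 + 0.066×16.6 = 147.1
Vm = 61.2 · log₁₀(0.08986) = 61.2 × (-1.0464) = -64.04 mV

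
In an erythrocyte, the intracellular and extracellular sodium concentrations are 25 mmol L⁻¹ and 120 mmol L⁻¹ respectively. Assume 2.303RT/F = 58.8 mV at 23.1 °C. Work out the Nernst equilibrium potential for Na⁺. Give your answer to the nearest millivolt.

40 mV

E = (58.8/z) · log₁₀([Na⁺]_out/[Na⁺]_in) with z = +1.
= (58.8/1) · log₁₀(120/25) = 58.80 · log₁₀(4.8)
= 58.80 · (0.6812) = 40.06 mV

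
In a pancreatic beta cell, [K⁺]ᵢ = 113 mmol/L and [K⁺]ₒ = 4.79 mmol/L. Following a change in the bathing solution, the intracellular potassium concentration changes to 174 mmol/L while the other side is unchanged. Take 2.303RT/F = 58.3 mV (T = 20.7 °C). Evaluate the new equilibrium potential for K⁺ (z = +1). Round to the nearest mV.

-91 mV

After the shift: [K⁺]_out = 4.79, [K⁺]_in = 174 mmol/L.
E_new = (58.3/1)·log₁₀(4.79/174) = 58.30 · (-1.5602) = -90.96 mV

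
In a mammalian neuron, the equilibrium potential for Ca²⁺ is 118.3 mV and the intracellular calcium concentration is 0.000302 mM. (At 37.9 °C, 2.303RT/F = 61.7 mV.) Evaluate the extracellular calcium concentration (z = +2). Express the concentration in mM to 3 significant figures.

2.06 mM

Nernst: E = (61.7/2) · log₁₀([out]/[in]), so log₁₀([out]/[in]) = 118.3 × 2 / 61.7 = 3.8347.
[out]/[in] = 10^(3.8347) = 6834.
[out] = 6834 × 0.000302 = 2.064 mM.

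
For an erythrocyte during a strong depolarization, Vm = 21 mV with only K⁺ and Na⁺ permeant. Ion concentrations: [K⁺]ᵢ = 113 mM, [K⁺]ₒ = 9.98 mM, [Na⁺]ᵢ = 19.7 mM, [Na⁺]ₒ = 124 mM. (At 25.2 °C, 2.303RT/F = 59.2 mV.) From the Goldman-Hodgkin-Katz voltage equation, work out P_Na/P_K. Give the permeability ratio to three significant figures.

3.09

Let α = P_Na/P_K. GHK: Vm = 59.2·log₁₀[(Kₒ + α·Naₒ)/(Kᵢ + α·Naᵢ)].
10^(Vm/59.2) = 10^(21.0/59.2) = 2.2632
So 2.2632·(Kᵢ + α·Naᵢ) = Kₒ + α·Naₒ → α = (2.2632·113.0 − 9.98) / (124.0 − 2.2632·19.7)
α = (255.7 − 9.98) / (124.0 − 44.59) = 245.8/79.41 = 3.095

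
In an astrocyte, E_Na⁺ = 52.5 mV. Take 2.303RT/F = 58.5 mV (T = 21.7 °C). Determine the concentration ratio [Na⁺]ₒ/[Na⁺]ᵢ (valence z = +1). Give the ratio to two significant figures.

7.9

log₁₀([out]/[in]) = E·z/(58.5) = 52.5 × 1 / 58.5 = 0.8974
[out]/[in] = 10^(0.8974) = 7.897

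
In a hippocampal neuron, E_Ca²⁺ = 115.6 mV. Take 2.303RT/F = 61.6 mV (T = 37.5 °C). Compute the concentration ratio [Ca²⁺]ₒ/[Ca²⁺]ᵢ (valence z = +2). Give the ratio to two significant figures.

log₁₀([out]/[in]) = E·z/(61.6) = 115.6 × 2 / 61.6 = 3.7532
[out]/[in] = 10^(3.7532) = 5666

5700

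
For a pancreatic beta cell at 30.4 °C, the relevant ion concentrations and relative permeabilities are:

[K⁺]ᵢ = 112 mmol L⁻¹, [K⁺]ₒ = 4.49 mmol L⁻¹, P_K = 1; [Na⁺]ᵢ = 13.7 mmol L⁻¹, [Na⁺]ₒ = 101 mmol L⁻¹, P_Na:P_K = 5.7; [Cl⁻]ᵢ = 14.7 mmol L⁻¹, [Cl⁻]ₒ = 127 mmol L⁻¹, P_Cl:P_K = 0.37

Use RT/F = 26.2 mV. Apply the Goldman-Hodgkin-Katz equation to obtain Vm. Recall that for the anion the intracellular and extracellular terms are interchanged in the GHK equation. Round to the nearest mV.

Vm = 26.2 · ln[(Σ P·[cation]ₒ + Σ P·[anion]ᵢ) / (Σ P·[cation]ᵢ + Σ P·[anion]ₒ)]
Numerator = 1×4.49 + 5.7×101 + 0.37×14.7 = 585.6
Denominator = 1×112 + 5.7×13.7 + 0.37×127 = 237.1
Vm = 26.2 · ln(2.4702) = 26.2 × (0.9043) = 23.69 mV

24 mV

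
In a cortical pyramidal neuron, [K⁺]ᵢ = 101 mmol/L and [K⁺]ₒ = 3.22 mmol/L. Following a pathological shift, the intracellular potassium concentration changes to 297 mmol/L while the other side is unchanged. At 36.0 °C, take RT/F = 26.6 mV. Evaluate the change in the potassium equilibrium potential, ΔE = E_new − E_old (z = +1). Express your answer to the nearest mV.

-29 mV

E_old = (26.6/1)·ln(3.22/101) = -91.66 mV
E_new = (26.6/1)·ln(3.22/297) = -120.35 mV
ΔE = -120.35 − (-91.66) = -28.69 mV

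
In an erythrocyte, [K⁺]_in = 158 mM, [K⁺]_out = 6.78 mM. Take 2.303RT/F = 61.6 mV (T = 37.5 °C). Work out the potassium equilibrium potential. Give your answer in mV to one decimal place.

-84.2 mV

E = (61.6/z) · log₁₀([K⁺]_out/[K⁺]_in) with z = +1.
= (61.6/1) · log₁₀(6.78/158) = 61.60 · log₁₀(0.04291)
= 61.60 · (-1.3674) = -84.23 mV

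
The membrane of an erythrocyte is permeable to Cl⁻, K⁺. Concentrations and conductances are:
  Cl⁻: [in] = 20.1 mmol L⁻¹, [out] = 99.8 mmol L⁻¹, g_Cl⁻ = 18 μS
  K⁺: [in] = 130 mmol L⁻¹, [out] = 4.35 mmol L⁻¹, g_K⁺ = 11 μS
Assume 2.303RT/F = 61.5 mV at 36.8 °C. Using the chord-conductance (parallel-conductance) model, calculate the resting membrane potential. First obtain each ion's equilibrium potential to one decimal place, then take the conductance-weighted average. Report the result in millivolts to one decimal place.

E_Cl⁻ = (61.5/-1)·log₁₀(99.8/20.1) = -42.8 mV
E_K⁺ = (61.5/1)·log₁₀(4.35/130) = -90.7 mV
Vm = (Σ gᵢEᵢ)/(Σ gᵢ) = (18·-42.8 + 11·-90.7) / (18 + 11)
= -1768.10 / 29 = -60.97 mV

-61.0 mV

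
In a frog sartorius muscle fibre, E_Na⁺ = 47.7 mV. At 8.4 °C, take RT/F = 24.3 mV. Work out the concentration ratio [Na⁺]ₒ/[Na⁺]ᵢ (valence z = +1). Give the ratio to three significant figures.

ln([out]/[in]) = E·z/(24.3) = 47.7 × 1 / 24.3 = 1.9630
[out]/[in] = e^(1.9630) = 7.12

7.12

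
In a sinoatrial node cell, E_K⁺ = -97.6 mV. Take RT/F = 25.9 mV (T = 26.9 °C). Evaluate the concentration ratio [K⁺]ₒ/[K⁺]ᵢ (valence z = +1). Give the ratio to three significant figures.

0.0231

ln([out]/[in]) = E·z/(25.9) = -97.6 × 1 / 25.9 = -3.7683
[out]/[in] = e^(-3.7683) = 0.02309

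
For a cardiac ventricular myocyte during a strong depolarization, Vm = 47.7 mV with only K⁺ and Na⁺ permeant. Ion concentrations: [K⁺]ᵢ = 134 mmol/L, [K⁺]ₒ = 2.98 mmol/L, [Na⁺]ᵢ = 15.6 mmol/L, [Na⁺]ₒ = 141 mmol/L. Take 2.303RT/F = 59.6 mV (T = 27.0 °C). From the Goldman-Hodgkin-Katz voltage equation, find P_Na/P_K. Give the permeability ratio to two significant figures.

Let α = P_Na/P_K. GHK: Vm = 59.6·log₁₀[(Kₒ + α·Naₒ)/(Kᵢ + α·Naᵢ)].
10^(Vm/59.6) = 10^(47.7/59.6) = 6.3145
So 6.3145·(Kᵢ + α·Naᵢ) = Kₒ + α·Naₒ → α = (6.3145·134.0 − 2.98) / (141.0 − 6.3145·15.6)
α = (846.1 − 2.98) / (141.0 − 98.51) = 843.2/42.49 = 19.84

20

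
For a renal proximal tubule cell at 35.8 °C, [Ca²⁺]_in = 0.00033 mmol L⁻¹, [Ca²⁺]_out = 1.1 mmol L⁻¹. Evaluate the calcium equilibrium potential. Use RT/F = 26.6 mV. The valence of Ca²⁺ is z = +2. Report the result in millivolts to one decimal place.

E = (26.6/z) · ln([Ca²⁺]_out/[Ca²⁺]_in) with z = +2.
= (26.6/2) · ln(1.1/0.00033) = 13.30 · ln(3333)
= 13.30 · (8.1117) = 107.89 mV

107.9 mV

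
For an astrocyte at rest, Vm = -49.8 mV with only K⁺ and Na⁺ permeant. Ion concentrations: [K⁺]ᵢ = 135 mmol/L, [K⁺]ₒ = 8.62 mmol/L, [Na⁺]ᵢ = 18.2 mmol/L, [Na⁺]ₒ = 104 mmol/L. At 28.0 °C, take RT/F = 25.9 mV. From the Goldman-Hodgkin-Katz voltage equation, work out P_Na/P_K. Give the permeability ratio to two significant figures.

Let α = P_Na/P_K. GHK: Vm = 25.9·ln[(Kₒ + α·Naₒ)/(Kᵢ + α·Naᵢ)].
e^(Vm/25.9) = e^(-49.8/25.9) = 0.1462
So 0.1462·(Kᵢ + α·Naᵢ) = Kₒ + α·Naₒ → α = (0.1462·135.0 − 8.62) / (104.0 − 0.1462·18.2)
α = (19.74 − 8.62) / (104.0 − 2.661) = 11.12/101.3 = 0.1097

0.11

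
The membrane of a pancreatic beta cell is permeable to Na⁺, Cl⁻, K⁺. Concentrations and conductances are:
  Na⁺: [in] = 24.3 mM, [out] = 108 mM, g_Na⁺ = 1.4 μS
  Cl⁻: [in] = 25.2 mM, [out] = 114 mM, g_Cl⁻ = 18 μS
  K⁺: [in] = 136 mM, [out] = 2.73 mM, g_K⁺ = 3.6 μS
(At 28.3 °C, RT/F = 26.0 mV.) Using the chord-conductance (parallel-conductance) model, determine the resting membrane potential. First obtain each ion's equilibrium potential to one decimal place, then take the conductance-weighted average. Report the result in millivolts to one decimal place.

-44.2 mV

E_Na⁺ = (26.0/1)·ln(108/24.3) = 38.8 mV
E_Cl⁻ = (26.0/-1)·ln(114/25.2) = -39.2 mV
E_K⁺ = (26.0/1)·ln(2.73/136) = -101.6 mV
Vm = (Σ gᵢEᵢ)/(Σ gᵢ) = (1.4·38.8 + 18·-39.2 + 3.6·-101.6) / (1.4 + 18 + 3.6)
= -1017.04 / 23 = -44.22 mV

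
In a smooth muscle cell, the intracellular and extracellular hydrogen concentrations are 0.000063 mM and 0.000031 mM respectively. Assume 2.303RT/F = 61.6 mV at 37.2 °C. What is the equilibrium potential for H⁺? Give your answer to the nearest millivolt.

-19 mV

E = (61.6/z) · log₁₀([H⁺]_out/[H⁺]_in) with z = +1.
= (61.6/1) · log₁₀(0.000031/0.000063) = 61.60 · log₁₀(0.4921)
= 61.60 · (-0.3080) = -18.97 mV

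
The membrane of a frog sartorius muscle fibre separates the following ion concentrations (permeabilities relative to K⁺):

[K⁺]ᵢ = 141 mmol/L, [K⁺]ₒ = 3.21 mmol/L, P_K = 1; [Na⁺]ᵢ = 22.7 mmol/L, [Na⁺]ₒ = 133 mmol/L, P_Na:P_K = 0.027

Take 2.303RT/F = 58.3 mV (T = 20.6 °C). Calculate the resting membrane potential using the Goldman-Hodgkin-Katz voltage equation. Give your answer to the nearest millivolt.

-77 mV

Vm = 58.3 · log₁₀[(Σ P·[cation]ₒ + Σ P·[anion]ᵢ) / (Σ P·[cation]ᵢ + Σ P·[anion]ₒ)]
Numerator = 1×3.21 + 0.027×133 = 6.801
Denominator = 1×141 + 0.027×22.7 = 141.6
Vm = 58.3 · log₁₀(0.048025) = 58.3 × (-1.3185) = -76.87 mV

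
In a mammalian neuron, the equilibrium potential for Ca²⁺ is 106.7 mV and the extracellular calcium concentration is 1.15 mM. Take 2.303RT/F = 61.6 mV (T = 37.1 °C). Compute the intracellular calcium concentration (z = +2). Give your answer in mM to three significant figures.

0.000395 mM

Nernst: E = (61.6/2) · log₁₀([out]/[in]), so log₁₀([out]/[in]) = 106.7 × 2 / 61.6 = 3.4643.
[out]/[in] = 10^(3.4643) = 2913.
[in] = 1.15 / 2913 = 0.0003948 mM.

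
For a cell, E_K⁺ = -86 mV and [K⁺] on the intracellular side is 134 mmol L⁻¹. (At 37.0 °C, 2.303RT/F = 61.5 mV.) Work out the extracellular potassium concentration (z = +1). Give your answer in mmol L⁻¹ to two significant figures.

5.4 mmol L⁻¹

Nernst: E = (61.5/1) · log₁₀([out]/[in]), so log₁₀([out]/[in]) = -86.0 × 1 / 61.5 = -1.3984.
[out]/[in] = 10^(-1.3984) = 0.03996.
[out] = 0.03996 × 134 = 5.355 mmol L⁻¹.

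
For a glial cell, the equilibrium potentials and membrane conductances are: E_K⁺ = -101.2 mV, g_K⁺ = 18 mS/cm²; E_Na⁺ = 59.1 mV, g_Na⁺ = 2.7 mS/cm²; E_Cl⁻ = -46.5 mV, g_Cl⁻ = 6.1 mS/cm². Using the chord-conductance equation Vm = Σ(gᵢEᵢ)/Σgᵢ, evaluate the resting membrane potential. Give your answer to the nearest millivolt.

-73 mV

Σ gᵢEᵢ = 18·(-101.2) + 2.7·(59.1) + 6.1·(-46.5) = -1945.68
Σ gᵢ = 18 + 2.7 + 6.1 = 26.8
Vm = -1945.68 / 26.8 = -72.60 mV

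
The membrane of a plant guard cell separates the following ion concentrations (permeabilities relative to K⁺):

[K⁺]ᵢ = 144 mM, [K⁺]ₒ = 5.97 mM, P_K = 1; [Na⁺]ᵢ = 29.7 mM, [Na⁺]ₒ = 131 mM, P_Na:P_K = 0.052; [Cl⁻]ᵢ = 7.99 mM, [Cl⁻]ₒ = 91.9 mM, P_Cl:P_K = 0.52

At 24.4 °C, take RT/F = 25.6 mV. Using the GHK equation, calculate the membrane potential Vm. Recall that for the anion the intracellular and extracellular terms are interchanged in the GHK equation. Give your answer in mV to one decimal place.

Vm = 25.6 · ln[(Σ P·[cation]ₒ + Σ P·[anion]ᵢ) / (Σ P·[cation]ᵢ + Σ P·[anion]ₒ)]
Numerator = 1×5.97 + 0.052×131 + 0.52×7.99 = 16.94
Denominator = 1×144 + 0.052×29.7 + 0.52×91.9 = 193.3
Vm = 25.6 · ln(0.087605) = 25.6 × (-2.4349) = -62.33 mV

-62.3 mV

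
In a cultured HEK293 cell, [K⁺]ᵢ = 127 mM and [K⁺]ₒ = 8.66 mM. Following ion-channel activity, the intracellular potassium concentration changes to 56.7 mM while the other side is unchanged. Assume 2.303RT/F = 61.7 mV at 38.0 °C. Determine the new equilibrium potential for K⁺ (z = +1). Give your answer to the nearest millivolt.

After the shift: [K⁺]_out = 8.66, [K⁺]_in = 56.7 mM.
E_new = (61.7/1)·log₁₀(8.66/56.7) = 61.70 · (-0.8161) = -50.35 mV

-50 mV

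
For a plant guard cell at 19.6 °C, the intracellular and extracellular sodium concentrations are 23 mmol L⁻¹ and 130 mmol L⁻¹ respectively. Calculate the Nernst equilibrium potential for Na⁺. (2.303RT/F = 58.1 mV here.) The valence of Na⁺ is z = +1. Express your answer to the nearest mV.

E = (58.1/z) · log₁₀([Na⁺]_out/[Na⁺]_in) with z = +1.
= (58.1/1) · log₁₀(130/23) = 58.10 · log₁₀(5.652)
= 58.10 · (0.7522) = 43.70 mV

44 mV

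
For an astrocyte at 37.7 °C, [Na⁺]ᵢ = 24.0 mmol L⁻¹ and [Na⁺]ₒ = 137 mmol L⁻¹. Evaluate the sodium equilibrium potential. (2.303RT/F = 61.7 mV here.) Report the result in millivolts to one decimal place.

E = (61.7/z) · log₁₀([Na⁺]_out/[Na⁺]_in) with z = +1.
= (61.7/1) · log₁₀(137/24.0) = 61.70 · log₁₀(5.708)
= 61.70 · (0.7565) = 46.68 mV

46.7 mV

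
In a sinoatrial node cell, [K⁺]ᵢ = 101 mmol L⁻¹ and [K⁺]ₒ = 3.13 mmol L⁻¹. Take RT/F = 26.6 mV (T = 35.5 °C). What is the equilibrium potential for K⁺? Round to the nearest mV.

E = (26.6/z) · ln([K⁺]_out/[K⁺]_in) with z = +1.
= (26.6/1) · ln(3.13/101) = 26.60 · ln(0.03099)
= 26.60 · (-3.4741) = -92.41 mV

-92 mV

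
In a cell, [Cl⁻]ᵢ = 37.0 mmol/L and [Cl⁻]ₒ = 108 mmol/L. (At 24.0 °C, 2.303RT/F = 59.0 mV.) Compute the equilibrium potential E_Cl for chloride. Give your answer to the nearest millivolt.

-27 mV

E = (59.0/z) · log₁₀([Cl⁻]_out/[Cl⁻]_in) with z = -1.
For an anion, dividing by z = -1 reverses the sign.
= (59.0/-1) · log₁₀(108/37.0) = -59.00 · log₁₀(2.919)
= -59.00 · (0.4652) = -27.45 mV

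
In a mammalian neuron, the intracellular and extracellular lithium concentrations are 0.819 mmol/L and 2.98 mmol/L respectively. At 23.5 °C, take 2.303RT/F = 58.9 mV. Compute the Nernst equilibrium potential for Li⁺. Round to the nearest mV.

E = (58.9/z) · log₁₀([Li⁺]_out/[Li⁺]_in) with z = +1.
= (58.9/1) · log₁₀(2.98/0.819) = 58.90 · log₁₀(3.639)
= 58.90 · (0.5609) = 33.04 mV

33 mV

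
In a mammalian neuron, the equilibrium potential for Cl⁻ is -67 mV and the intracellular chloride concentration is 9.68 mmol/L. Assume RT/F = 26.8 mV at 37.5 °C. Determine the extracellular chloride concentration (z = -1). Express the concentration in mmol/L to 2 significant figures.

120 mmol/L

Nernst: E = (26.8/-1) · ln([out]/[in]), so ln([out]/[in]) = -67.0 × -1 / 26.8 = 2.5000.
[out]/[in] = e^(2.5000) = 12.18.
[out] = 12.18 × 9.68 = 117.9 mmol/L.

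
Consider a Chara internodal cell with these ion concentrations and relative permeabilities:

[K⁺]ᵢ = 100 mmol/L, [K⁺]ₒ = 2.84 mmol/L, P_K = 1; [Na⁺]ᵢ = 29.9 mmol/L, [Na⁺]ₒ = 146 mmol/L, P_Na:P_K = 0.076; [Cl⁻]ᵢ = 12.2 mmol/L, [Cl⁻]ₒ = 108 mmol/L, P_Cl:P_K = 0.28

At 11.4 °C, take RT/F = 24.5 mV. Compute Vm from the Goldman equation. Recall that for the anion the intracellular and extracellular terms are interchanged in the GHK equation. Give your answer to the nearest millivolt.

Vm = 24.5 · ln[(Σ P·[cation]ₒ + Σ P·[anion]ᵢ) / (Σ P·[cation]ᵢ + Σ P·[anion]ₒ)]
Numerator = 1×2.84 + 0.076×146 + 0.28×12.2 = 17.35
Denominator = 1×100 + 0.076×29.9 + 0.28×108 = 132.5
Vm = 24.5 · ln(0.13095) = 24.5 × (-2.0330) = -49.81 mV

-50 mV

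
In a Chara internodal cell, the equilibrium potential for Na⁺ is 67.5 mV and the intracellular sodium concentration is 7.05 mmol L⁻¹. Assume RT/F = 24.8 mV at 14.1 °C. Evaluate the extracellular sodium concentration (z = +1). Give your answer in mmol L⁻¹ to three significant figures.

Nernst: E = (24.8/1) · ln([out]/[in]), so ln([out]/[in]) = 67.5 × 1 / 24.8 = 2.7218.
[out]/[in] = e^(2.7218) = 15.21.
[out] = 15.21 × 7.05 = 107.2 mmol L⁻¹.

107 mmol L⁻¹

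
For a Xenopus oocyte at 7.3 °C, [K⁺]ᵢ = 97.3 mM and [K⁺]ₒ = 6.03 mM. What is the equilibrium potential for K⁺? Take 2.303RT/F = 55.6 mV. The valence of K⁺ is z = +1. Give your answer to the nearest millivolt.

-67 mV

E = (55.6/z) · log₁₀([K⁺]_out/[K⁺]_in) with z = +1.
= (55.6/1) · log₁₀(6.03/97.3) = 55.60 · log₁₀(0.06197)
= 55.60 · (-1.2078) = -67.15 mV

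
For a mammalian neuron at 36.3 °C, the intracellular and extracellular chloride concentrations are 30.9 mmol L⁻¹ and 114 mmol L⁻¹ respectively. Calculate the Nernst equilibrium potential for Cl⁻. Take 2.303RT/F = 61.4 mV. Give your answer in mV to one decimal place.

-34.8 mV

E = (61.4/z) · log₁₀([Cl⁻]_out/[Cl⁻]_in) with z = -1.
For an anion, dividing by z = -1 reverses the sign.
= (61.4/-1) · log₁₀(114/30.9) = -61.40 · log₁₀(3.689)
= -61.40 · (0.5669) = -34.81 mV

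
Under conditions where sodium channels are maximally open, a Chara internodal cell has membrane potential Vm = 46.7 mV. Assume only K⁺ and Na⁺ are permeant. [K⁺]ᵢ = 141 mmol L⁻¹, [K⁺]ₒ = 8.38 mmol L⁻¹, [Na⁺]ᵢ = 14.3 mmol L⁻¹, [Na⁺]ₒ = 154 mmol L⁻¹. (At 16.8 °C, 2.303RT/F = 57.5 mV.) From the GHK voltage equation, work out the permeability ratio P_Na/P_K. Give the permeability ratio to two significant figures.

Let α = P_Na/P_K. GHK: Vm = 57.5·log₁₀[(Kₒ + α·Naₒ)/(Kᵢ + α·Naᵢ)].
10^(Vm/57.5) = 10^(46.7/57.5) = 6.4889
So 6.4889·(Kᵢ + α·Naᵢ) = Kₒ + α·Naₒ → α = (6.4889·141.0 − 8.38) / (154.0 − 6.4889·14.3)
α = (914.9 − 8.38) / (154.0 − 92.79) = 906.6/61.21 = 14.81

15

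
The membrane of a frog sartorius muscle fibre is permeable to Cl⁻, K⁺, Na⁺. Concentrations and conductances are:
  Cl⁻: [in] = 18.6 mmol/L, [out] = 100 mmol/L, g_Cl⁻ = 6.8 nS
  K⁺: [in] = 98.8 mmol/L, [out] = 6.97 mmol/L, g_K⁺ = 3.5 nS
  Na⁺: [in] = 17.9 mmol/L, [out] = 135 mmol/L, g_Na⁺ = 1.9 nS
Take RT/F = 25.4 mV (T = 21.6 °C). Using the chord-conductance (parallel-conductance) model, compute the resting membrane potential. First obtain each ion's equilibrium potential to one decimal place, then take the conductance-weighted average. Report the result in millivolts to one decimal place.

-35.1 mV

E_Cl⁻ = (25.4/-1)·ln(100/18.6) = -42.7 mV
E_K⁺ = (25.4/1)·ln(6.97/98.8) = -67.3 mV
E_Na⁺ = (25.4/1)·ln(135/17.9) = 51.3 mV
Vm = (Σ gᵢEᵢ)/(Σ gᵢ) = (6.8·-42.7 + 3.5·-67.3 + 1.9·51.3) / (6.8 + 3.5 + 1.9)
= -428.44 / 12.2 = -35.12 mV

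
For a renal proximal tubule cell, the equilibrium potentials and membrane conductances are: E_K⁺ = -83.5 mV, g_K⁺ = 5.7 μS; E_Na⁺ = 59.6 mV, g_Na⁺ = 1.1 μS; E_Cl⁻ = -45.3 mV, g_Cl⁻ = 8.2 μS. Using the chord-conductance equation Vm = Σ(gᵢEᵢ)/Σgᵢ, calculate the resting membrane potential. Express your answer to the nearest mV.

Σ gᵢEᵢ = 5.7·(-83.5) + 1.1·(59.6) + 8.2·(-45.3) = -781.85
Σ gᵢ = 5.7 + 1.1 + 8.2 = 15
Vm = -781.85 / 15 = -52.12 mV

-52 mV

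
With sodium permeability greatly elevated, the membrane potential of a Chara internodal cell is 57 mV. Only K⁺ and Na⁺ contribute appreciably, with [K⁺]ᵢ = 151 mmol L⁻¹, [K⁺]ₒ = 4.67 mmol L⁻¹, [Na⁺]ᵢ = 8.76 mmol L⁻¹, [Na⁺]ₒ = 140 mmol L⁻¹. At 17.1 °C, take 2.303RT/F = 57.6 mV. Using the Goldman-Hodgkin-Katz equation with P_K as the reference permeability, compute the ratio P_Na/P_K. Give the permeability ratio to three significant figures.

Let α = P_Na/P_K. GHK: Vm = 57.6·log₁₀[(Kₒ + α·Naₒ)/(Kᵢ + α·Naᵢ)].
10^(Vm/57.6) = 10^(57.0/57.6) = 9.763
So 9.763·(Kᵢ + α·Naᵢ) = Kₒ + α·Naₒ → α = (9.763·151.0 − 4.67) / (140.0 − 9.763·8.76)
α = (1474 − 4.67) / (140.0 − 85.52) = 1470/54.48 = 26.98

27.0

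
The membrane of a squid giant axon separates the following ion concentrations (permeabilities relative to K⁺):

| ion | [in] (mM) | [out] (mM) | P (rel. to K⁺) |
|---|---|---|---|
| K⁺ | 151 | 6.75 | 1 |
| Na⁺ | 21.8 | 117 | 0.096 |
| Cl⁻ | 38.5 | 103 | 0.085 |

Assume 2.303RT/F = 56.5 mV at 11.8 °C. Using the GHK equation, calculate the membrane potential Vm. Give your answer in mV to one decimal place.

-49.8 mV

Vm = 56.5 · log₁₀[(Σ P·[cation]ₒ + Σ P·[anion]ᵢ) / (Σ P·[cation]ᵢ + Σ P·[anion]ₒ)]
Numerator = 1×6.75 + 0.096×117 + 0.085×38.5 = 21.25
Denominator = 1×151 + 0.096×21.8 + 0.085×103 = 161.8
Vm = 56.5 · log₁₀(0.13132) = 56.5 × (-0.8817) = -49.81 mV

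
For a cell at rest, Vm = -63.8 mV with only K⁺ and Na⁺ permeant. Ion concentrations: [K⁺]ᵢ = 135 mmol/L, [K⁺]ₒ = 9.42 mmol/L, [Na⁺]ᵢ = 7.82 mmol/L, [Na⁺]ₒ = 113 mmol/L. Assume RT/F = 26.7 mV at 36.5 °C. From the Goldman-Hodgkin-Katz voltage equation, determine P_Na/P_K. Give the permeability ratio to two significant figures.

0.026

Let α = P_Na/P_K. GHK: Vm = 26.7·ln[(Kₒ + α·Naₒ)/(Kᵢ + α·Naᵢ)].
e^(Vm/26.7) = e^(-63.8/26.7) = 0.091674
So 0.091674·(Kᵢ + α·Naᵢ) = Kₒ + α·Naₒ → α = (0.091674·135.0 − 9.42) / (113.0 − 0.091674·7.82)
α = (12.38 − 9.42) / (113.0 − 0.7169) = 2.956/112.3 = 0.02633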